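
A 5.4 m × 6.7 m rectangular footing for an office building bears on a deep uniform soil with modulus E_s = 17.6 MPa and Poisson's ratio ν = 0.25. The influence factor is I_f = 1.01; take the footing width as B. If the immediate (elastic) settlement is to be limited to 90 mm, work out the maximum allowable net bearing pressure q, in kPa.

q ≈ 310 kPa

E_s = 17.6 MPa = 17600 kPa.
S_e = q·B·(1−ν²)/E_s · I_f  ⇒  q = S_e·E_s / (B·(1−ν²)·I_f).
q = 0.09 × 17600 / (5.4 × 0.9375 × 1.01) = 309.8 kPa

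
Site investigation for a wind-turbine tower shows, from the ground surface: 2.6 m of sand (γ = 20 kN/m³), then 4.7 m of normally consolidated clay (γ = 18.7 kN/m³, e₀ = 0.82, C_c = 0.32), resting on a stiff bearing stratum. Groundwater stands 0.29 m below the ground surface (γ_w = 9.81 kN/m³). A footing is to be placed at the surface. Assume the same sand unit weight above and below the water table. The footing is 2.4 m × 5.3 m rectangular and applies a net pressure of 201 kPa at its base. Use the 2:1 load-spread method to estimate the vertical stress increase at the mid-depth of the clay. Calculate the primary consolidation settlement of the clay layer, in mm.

Mid-depth of clay below the ground surface: z = 2.6 + 4.7/2 = 4.95 m.
Total vertical stress at mid-clay: σ_v = 20×2.6 + 18.7×2.35 = 95.945 kPa.
Pore pressure: u = 9.81×(4.95 − 0.29) = 45.715 kPa.
Initial effective stress: σ'_0 = σ_v − u = 95.945 − 45.715 = 50.23 kPa.
Stress increase at mid-clay by the 2:1 spreading method:
Δσ = qBL/((B+z)(L+z)) = 201×2.4×5.3/((2.4+4.95)(5.3+4.95)) = 33.937 kPa
Final effective stress: σ'_f = σ'_0 + Δσ = 50.23 + 33.937 = 84.167 kPa.
Normally consolidated clay, so the full stress increment lies on the virgin compression line:
S_c = C_c·H/(1+e₀)·log₁₀(σ'_f/σ'_0) = 0.32×4.7/(1+0.82)×log₁₀(84.167/50.23)
    = 0.82637 × 0.22418 = 0.1853 m

S_c ≈ 185 mm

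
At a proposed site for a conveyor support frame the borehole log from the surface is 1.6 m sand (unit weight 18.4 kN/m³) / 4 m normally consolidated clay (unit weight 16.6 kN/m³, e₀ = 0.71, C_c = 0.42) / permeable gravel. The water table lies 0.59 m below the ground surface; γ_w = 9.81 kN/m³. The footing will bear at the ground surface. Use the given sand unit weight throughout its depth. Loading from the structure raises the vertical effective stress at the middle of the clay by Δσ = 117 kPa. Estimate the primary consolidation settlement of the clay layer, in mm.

Mid-depth of clay below the ground surface: z = 1.6 + 4/2 = 3.6 m.
Total vertical stress at mid-clay: σ_v = 18.4×1.6 + 16.6×2 = 62.64 kPa.
Pore pressure: u = 9.81×(3.6 − 0.59) = 29.528 kPa.
Initial effective stress: σ'_0 = σ_v − u = 62.64 − 29.528 = 33.112 kPa.
Final effective stress: σ'_f = σ'_0 + Δσ = 33.112 + 117 = 150.11 kPa.
Normally consolidated clay, so the full stress increment lies on the virgin compression line:
S_c = C_c·H/(1+e₀)·log₁₀(σ'_f/σ'_0) = 0.42×4/(1+0.71)×log₁₀(150.11/33.112)
    = 0.98246 × 0.65642 = 0.6449 m

S_c ≈ 645 mm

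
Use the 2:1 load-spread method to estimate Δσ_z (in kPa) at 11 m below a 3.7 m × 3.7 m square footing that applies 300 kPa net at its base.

By the 2:1 method the load spreads at 1 horizontal : 2 vertical, so at depth z the loaded area has grown by z in each plan dimension:
Δσ = qBL/((B+z)(L+z)) = 300×3.7×3.7/((3.7+11)(3.7+11)) = 19.006 kPa

Δσ_z ≈ 19 kPa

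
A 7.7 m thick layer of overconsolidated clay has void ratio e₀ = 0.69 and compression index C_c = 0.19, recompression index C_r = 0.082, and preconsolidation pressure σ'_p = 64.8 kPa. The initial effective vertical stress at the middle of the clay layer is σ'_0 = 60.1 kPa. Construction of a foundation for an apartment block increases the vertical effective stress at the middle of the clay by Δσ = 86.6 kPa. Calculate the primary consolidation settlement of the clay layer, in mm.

S_c ≈ 319 mm

Final effective stress: σ'_f = 60.1 + 86.6 = 146.7 kPa.
σ'_f = 146.7 > σ'_p = 64.8 kPa, so the stress path crosses the preconsolidation pressure — recompression up to σ'_p, then virgin compression beyond:
S_c = H/(1+e₀)·[C_r·log₁₀(σ'_p/σ'_0) + C_c·log₁₀(σ'_f/σ'_p)]
    = 7.7/1.69 × [0.082×log₁₀(64.8/60.1) + 0.19×log₁₀(146.7/64.8)]
    = 4.5562 × [0.0026814 + 0.067422] = 0.3194 m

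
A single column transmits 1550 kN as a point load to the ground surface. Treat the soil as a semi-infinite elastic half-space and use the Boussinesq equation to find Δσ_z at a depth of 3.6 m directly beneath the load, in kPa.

Boussinesq vertical stress below a point load on an elastic half-space:
Δσ_z = 3P/(2πz²) · [1 + (r/z)²]^(−5/2)
r/z = 0/3.6 = 0; [1+(r/z)²]^(−5/2) = 1.
Δσ_z = 3×1550/(2π×3.6²) × 1 = 57.104 × 1 = 57.1 kPa

Δσ_z ≈ 57.1 kPa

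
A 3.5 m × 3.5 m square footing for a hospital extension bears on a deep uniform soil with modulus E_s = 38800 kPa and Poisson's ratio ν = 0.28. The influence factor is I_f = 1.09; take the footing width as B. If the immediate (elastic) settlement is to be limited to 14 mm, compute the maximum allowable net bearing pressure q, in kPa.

q ≈ 154 kPa

S_e = q·B·(1−ν²)/E_s · I_f  ⇒  q = S_e·E_s / (B·(1−ν²)·I_f).
q = 0.014 × 38800 / (3.5 × 0.9216 × 1.09) = 154.5 kPa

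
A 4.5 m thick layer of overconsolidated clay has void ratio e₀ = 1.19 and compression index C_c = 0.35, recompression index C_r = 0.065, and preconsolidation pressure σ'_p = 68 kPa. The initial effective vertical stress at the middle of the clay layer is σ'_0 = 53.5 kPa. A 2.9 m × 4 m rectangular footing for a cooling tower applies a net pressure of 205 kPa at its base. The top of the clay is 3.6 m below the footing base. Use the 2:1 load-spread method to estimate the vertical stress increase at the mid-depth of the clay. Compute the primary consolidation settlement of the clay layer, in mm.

Mid-depth of clay below the footing base: z = 3.6 + 4.5/2 = 5.85 m.
Stress increase at mid-clay by the 2:1 spreading method:
Δσ = qBL/((B+z)(L+z)) = 205×2.9×4/((2.9+5.85)(4+5.85)) = 27.591 kPa
Final effective stress: σ'_f = 53.5 + 27.591 = 81.091 kPa.
σ'_f = 81.091 > σ'_p = 68 kPa, so the stress path crosses the preconsolidation pressure — recompression up to σ'_p, then virgin compression beyond:
S_c = H/(1+e₀)·[C_r·log₁₀(σ'_p/σ'_0) + C_c·log₁₀(σ'_f/σ'_p)]
    = 4.5/2.19 × [0.065×log₁₀(68/53.5) + 0.35×log₁₀(81.091/68)]
    = 2.0548 × [0.0067701 + 0.026762] = 0.0689 m

S_c ≈ 68.9 mm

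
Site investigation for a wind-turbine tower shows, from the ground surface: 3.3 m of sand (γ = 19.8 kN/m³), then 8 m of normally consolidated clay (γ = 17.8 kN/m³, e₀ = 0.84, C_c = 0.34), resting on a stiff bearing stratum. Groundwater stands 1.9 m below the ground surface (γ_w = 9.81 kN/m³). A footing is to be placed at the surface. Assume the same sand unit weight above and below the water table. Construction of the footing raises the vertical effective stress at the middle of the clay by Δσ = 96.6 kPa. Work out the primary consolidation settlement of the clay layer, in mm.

S_c ≈ 493 mm

Mid-depth of clay below the ground surface: z = 3.3 + 8/2 = 7.3 m.
Total vertical stress at mid-clay: σ_v = 19.8×3.3 + 17.8×4 = 136.54 kPa.
Pore pressure: u = 9.81×(7.3 − 1.9) = 52.974 kPa.
Initial effective stress: σ'_0 = σ_v − u = 136.54 − 52.974 = 83.566 kPa.
Final effective stress: σ'_f = σ'_0 + Δσ = 83.566 + 96.6 = 180.17 kPa.
Normally consolidated clay, so the full stress increment lies on the virgin compression line:
S_c = C_c·H/(1+e₀)·log₁₀(σ'_f/σ'_0) = 0.34×8/(1+0.84)×log₁₀(180.17/83.566)
    = 1.4783 × 0.33365 = 0.4932 m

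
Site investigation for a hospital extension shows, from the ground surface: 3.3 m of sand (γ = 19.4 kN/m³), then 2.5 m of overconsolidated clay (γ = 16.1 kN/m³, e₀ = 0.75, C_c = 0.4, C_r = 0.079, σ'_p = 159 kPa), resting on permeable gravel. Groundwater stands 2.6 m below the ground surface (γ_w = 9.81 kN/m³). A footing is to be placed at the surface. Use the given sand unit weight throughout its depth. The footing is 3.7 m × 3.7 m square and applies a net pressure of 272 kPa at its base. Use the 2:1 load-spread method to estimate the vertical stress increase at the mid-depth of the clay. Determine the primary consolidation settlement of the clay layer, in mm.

Mid-depth of clay below the ground surface: z = 3.3 + 2.5/2 = 4.55 m.
Total vertical stress at mid-clay: σ_v = 19.4×3.3 + 16.1×1.25 = 84.145 kPa.
Pore pressure: u = 9.81×(4.55 − 2.6) = 19.13 kPa.
Initial effective stress: σ'_0 = σ_v − u = 84.145 − 19.13 = 65.015 kPa.
Stress increase at mid-clay by the 2:1 spreading method:
Δσ = qBL/((B+z)(L+z)) = 272×3.7×3.7/((3.7+4.55)(3.7+4.55)) = 54.71 kPa
Final effective stress: σ'_f = 65.015 + 54.71 = 119.72 kPa.
σ'_f = 119.72 ≤ σ'_p = 159 kPa, so the clay remains overconsolidated and only the recompression index applies:
S_c = C_r·H/(1+e₀)·log₁₀(σ'_f/σ'_0) = 0.079×2.5/1.75×log₁₀(119.72/65.015)
    = 0.11286 × 0.26515 = 0.02992 m

S_c ≈ 29.9 mm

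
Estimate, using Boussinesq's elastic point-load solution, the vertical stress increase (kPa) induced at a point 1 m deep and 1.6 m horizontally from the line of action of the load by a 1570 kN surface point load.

Δσ_z ≈ 31.3 kPa

Boussinesq vertical stress below a point load on an elastic half-space:
Δσ_z = 3P/(2πz²) · [1 + (r/z)²]^(−5/2)
r/z = 1.6/1 = 1.6; [1+(r/z)²]^(−5/2) = 0.041819.
Δσ_z = 3×1570/(2π×1²) × 0.041819 = 749.62 × 0.041819 = 31.35 kPa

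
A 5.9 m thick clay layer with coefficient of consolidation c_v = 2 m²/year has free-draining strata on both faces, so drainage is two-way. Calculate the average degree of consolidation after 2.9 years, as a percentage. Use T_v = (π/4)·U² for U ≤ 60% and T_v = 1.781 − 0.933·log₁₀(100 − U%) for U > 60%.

Drainage path length: H_d = H/2 = 2.95 m (double drainage).
T_v = c_v·t/H_d² = 2×2.9/2.95² = 0.66648.
T_v = 0.66648 corresponds to the U > 60% branch:
U = 1 − 10^((1.781 − T_v)/0.933)/100 = 0.8435

U ≈ 84.3 %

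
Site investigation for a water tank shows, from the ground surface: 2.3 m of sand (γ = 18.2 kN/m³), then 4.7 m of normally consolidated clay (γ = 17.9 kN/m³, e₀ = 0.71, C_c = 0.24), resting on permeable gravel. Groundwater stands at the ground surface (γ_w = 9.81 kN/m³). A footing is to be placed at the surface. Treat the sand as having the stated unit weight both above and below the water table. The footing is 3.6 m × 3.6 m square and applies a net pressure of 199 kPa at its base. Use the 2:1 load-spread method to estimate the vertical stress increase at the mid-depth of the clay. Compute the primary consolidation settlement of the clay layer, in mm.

Mid-depth of clay below the ground surface: z = 2.3 + 4.7/2 = 4.65 m.
Total vertical stress at mid-clay: σ_v = 18.2×2.3 + 17.9×2.35 = 83.925 kPa.
Pore pressure: u = 9.81×(4.65 − 0) = 45.617 kPa.
Initial effective stress: σ'_0 = σ_v − u = 83.925 − 45.617 = 38.308 kPa.
Stress increase at mid-clay by the 2:1 spreading method:
Δσ = qBL/((B+z)(L+z)) = 199×3.6×3.6/((3.6+4.65)(3.6+4.65)) = 37.892 kPa
Final effective stress: σ'_f = σ'_0 + Δσ = 38.308 + 37.892 = 76.2 kPa.
Normally consolidated clay, so the full stress increment lies on the virgin compression line:
S_c = C_c·H/(1+e₀)·log₁₀(σ'_f/σ'_0) = 0.24×4.7/(1+0.71)×log₁₀(76.2/38.308)
    = 0.65965 × 0.29867 = 0.197 m

S_c ≈ 197 mm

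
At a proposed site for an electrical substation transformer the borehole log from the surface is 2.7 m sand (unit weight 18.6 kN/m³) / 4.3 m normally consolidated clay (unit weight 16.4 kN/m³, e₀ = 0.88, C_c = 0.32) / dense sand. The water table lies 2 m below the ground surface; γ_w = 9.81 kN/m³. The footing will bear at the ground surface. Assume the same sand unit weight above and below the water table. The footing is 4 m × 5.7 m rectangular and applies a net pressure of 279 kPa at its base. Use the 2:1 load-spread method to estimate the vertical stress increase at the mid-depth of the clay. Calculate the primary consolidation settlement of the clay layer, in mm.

S_c ≈ 248 mm

Mid-depth of clay below the ground surface: z = 2.7 + 4.3/2 = 4.85 m.
Total vertical stress at mid-clay: σ_v = 18.6×2.7 + 16.4×2.15 = 85.48 kPa.
Pore pressure: u = 9.81×(4.85 − 2) = 27.959 kPa.
Initial effective stress: σ'_0 = σ_v − u = 85.48 − 27.959 = 57.521 kPa.
Stress increase at mid-clay by the 2:1 spreading method:
Δσ = qBL/((B+z)(L+z)) = 279×4×5.7/((4+4.85)(5.7+4.85)) = 68.131 kPa
Final effective stress: σ'_f = σ'_0 + Δσ = 57.521 + 68.131 = 125.65 kPa.
Normally consolidated clay, so the full stress increment lies on the virgin compression line:
S_c = C_c·H/(1+e₀)·log₁₀(σ'_f/σ'_0) = 0.32×4.3/(1+0.88)×log₁₀(125.65/57.521)
    = 0.73191 × 0.33934 = 0.2484 m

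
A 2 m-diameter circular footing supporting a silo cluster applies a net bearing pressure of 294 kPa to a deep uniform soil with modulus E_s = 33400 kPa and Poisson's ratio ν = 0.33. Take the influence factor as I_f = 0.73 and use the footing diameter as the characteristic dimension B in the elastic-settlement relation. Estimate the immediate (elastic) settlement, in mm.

S_e ≈ 11.5 mm

Immediate (elastic) settlement: S_e = q·B·(1−ν²)/E_s · I_f.
S_e = 294 × 2 × (1 − 0.33²) / 33400 × 0.73
    = 294 × 2 × 0.8911 / 33400 × 0.73
    = 0.01145 m = 11.45 mm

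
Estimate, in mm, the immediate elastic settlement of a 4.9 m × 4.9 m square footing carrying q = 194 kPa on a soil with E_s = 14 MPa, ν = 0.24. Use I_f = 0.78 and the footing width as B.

Immediate (elastic) settlement: S_e = q·B·(1−ν²)/E_s · I_f.
E_s = 14 MPa = 14000 kPa.
S_e = 194 × 4.9 × (1 − 0.24²) / 14000 × 0.78
    = 194 × 4.9 × 0.9424 / 14000 × 0.78
    = 0.04991 m = 49.91 mm

S_e ≈ 49.9 mm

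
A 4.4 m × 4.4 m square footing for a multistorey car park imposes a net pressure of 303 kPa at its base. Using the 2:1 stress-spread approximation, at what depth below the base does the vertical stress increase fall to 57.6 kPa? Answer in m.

z ≈ 5.69 m

2:1 spreading — at depth z the loaded area has grown by z in each plan dimension:
qB²/(B+z)² = Δσ_z ⇒ z = B(√(q/Δσ_z) − 1) = 4.4×(√(303/57.6) − 1) = 5.692 m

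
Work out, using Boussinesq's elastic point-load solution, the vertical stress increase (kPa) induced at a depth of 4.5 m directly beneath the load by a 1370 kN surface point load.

Δσ_z ≈ 32.3 kPa

Boussinesq vertical stress below a point load on an elastic half-space:
Δσ_z = 3P/(2πz²) · [1 + (r/z)²]^(−5/2)
r/z = 0/4.5 = 0; [1+(r/z)²]^(−5/2) = 1.
Δσ_z = 3×1370/(2π×4.5²) × 1 = 32.303 × 1 = 32.3 kPa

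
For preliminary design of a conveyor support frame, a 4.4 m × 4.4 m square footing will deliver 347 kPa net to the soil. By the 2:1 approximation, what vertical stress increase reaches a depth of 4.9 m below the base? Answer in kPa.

Δσ_z ≈ 77.7 kPa

By the 2:1 method the load spreads at 1 horizontal : 2 vertical, so at depth z the loaded area has grown by z in each plan dimension:
Δσ = qBL/((B+z)(L+z)) = 347×4.4×4.4/((4.4+4.9)(4.4+4.9)) = 77.673 kPa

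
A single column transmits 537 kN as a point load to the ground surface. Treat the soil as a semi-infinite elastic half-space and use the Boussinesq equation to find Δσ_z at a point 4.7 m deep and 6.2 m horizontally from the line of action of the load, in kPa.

Boussinesq vertical stress below a point load on an elastic half-space:
Δσ_z = 3P/(2πz²) · [1 + (r/z)²]^(−5/2)
r/z = 6.2/4.7 = 1.3191; [1+(r/z)²]^(−5/2) = 0.080457.
Δσ_z = 3×537/(2π×4.7²) × 0.080457 = 11.607 × 0.080457 = 0.9339 kPa

Δσ_z ≈ 0.934 kPa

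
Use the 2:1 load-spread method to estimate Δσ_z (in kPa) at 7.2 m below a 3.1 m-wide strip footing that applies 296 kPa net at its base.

Δσ_z ≈ 89.1 kPa

By the 2:1 method the load spreads at 1 horizontal : 2 vertical, so at depth z the loaded area has grown by z in each plan dimension:
Δσ = qB/(B+z) = 296×3.1/(3.1+7.2) = 89.087 kPa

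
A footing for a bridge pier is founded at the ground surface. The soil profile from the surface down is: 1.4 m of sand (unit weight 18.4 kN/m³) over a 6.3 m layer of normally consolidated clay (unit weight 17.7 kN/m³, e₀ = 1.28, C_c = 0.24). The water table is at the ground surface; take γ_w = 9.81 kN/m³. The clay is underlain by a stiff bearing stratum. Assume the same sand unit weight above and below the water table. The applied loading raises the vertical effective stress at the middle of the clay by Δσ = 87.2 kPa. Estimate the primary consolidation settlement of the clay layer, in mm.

Mid-depth of clay below the ground surface: z = 1.4 + 6.3/2 = 4.55 m.
Total vertical stress at mid-clay: σ_v = 18.4×1.4 + 17.7×3.15 = 81.515 kPa.
Pore pressure: u = 9.81×(4.55 − 0) = 44.636 kPa.
Initial effective stress: σ'_0 = σ_v − u = 81.515 − 44.636 = 36.879 kPa.
Final effective stress: σ'_f = σ'_0 + Δσ = 36.879 + 87.2 = 124.08 kPa.
Normally consolidated clay, so the full stress increment lies on the virgin compression line:
S_c = C_c·H/(1+e₀)·log₁₀(σ'_f/σ'_0) = 0.24×6.3/(1+1.28)×log₁₀(124.08/36.879)
    = 0.66316 × 0.52692 = 0.3494 m

S_c ≈ 349 mm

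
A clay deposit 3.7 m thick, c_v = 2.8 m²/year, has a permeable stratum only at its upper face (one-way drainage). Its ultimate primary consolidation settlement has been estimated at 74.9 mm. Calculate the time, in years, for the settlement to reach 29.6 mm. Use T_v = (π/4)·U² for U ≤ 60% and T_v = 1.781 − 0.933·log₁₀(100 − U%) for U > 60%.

t ≈ 0.6 years

Drainage path length: H_d = H = 3.7 m (single drainage).
U = S(t)/S_ult = 29.6/74.9 = 0.3952.
U ≤ 60%: T_v = (π/4)·U² = (π/4)×0.39519² = 0.12266.
t = T_v·H_d²/c_v = 0.12266×3.7²/2.8 = 0.5997 years.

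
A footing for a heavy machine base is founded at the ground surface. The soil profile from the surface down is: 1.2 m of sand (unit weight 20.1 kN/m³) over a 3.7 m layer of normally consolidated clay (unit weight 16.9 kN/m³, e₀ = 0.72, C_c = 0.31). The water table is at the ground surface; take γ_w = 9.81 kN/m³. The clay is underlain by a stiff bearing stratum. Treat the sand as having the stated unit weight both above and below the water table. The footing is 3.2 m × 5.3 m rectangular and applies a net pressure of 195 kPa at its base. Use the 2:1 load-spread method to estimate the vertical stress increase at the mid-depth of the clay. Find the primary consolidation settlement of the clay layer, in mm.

S_c ≈ 362 mm

Mid-depth of clay below the ground surface: z = 1.2 + 3.7/2 = 3.05 m.
Total vertical stress at mid-clay: σ_v = 20.1×1.2 + 16.9×1.85 = 55.385 kPa.
Pore pressure: u = 9.81×(3.05 − 0) = 29.921 kPa.
Initial effective stress: σ'_0 = σ_v − u = 55.385 − 29.921 = 25.464 kPa.
Stress increase at mid-clay by the 2:1 spreading method:
Δσ = qBL/((B+z)(L+z)) = 195×3.2×5.3/((3.2+3.05)(5.3+3.05)) = 63.371 kPa
Final effective stress: σ'_f = σ'_0 + Δσ = 25.464 + 63.371 = 88.835 kPa.
Normally consolidated clay, so the full stress increment lies on the virgin compression line:
S_c = C_c·H/(1+e₀)·log₁₀(σ'_f/σ'_0) = 0.31×3.7/(1+0.72)×log₁₀(88.835/25.464)
    = 0.66686 × 0.54266 = 0.3619 m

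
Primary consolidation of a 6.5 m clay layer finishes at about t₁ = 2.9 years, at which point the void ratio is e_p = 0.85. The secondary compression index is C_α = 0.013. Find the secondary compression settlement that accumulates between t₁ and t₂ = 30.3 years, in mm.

S_s ≈ 46.5 mm

Secondary compression: S_s = C_α·H/(1+e_p)·log₁₀(t₂/t₁)
S_s = 0.013×6.5/(1+0.85)×log₁₀(30.3/2.9)
    = 0.04568 × 1.019 = 0.04655 m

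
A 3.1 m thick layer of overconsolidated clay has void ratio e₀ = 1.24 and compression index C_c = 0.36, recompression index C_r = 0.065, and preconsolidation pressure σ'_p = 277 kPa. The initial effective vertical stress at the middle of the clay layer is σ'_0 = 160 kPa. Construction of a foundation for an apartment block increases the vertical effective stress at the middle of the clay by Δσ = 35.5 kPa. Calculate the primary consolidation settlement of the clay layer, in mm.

S_c ≈ 7.83 mm

Final effective stress: σ'_f = 160 + 35.5 = 195.5 kPa.
σ'_f = 195.5 ≤ σ'_p = 277 kPa, so the clay remains overconsolidated and only the recompression index applies:
S_c = C_r·H/(1+e₀)·log₁₀(σ'_f/σ'_0) = 0.065×3.1/2.24×log₁₀(195.5/160)
    = 0.089953 × 0.087027 = 0.007828 m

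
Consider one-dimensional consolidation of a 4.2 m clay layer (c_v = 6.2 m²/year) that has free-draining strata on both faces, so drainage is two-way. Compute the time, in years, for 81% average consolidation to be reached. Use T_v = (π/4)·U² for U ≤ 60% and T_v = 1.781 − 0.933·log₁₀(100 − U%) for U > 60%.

Drainage path length: H_d = H/2 = 2.1 m (double drainage).
U > 60%: T_v = 1.781 − 0.933·log₁₀(100 − 81) = 0.58792.
t = T_v·H_d²/c_v = 0.58792×2.1²/6.2 = 0.4182 years.

t ≈ 0.418 years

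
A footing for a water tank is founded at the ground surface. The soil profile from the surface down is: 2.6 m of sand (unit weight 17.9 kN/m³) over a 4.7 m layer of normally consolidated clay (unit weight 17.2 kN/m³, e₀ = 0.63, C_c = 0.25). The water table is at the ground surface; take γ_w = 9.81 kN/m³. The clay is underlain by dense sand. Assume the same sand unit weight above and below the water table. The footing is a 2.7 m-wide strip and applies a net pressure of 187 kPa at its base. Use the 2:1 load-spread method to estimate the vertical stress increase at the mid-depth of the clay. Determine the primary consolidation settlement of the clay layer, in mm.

Mid-depth of clay below the ground surface: z = 2.6 + 4.7/2 = 4.95 m.
Total vertical stress at mid-clay: σ_v = 17.9×2.6 + 17.2×2.35 = 86.96 kPa.
Pore pressure: u = 9.81×(4.95 − 0) = 48.56 kPa.
Initial effective stress: σ'_0 = σ_v − u = 86.96 − 48.56 = 38.4 kPa.
Stress increase at mid-clay by the 2:1 spreading method:
Δσ = qB/(B+z) = 187×2.7/(2.7+4.95) = 66 kPa
Final effective stress: σ'_f = σ'_0 + Δσ = 38.4 + 66 = 104.4 kPa.
Normally consolidated clay, so the full stress increment lies on the virgin compression line:
S_c = C_c·H/(1+e₀)·log₁₀(σ'_f/σ'_0) = 0.25×4.7/(1+0.63)×log₁₀(104.4/38.4)
    = 0.72086 × 0.43437 = 0.3131 m

S_c ≈ 313 mm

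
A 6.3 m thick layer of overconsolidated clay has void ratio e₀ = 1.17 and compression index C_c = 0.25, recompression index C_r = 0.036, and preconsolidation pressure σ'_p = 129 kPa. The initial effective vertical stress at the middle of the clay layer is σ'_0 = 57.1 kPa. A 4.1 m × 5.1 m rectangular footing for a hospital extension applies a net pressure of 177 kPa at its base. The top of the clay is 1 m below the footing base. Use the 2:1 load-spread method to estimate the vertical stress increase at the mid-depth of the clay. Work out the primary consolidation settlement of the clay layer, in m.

Mid-depth of clay below the footing base: z = 1 + 6.3/2 = 4.15 m.
Stress increase at mid-clay by the 2:1 spreading method:
Δσ = qBL/((B+z)(L+z)) = 177×4.1×5.1/((4.1+4.15)(5.1+4.15)) = 48.499 kPa
Final effective stress: σ'_f = 57.1 + 48.499 = 105.6 kPa.
σ'_f = 105.6 ≤ σ'_p = 129 kPa, so the clay remains overconsolidated and only the recompression index applies:
S_c = C_r·H/(1+e₀)·log₁₀(σ'_f/σ'_0) = 0.036×6.3/2.17×log₁₀(105.6/57.1)
    = 0.10452 × 0.26703 = 0.02791 m

S_c ≈ 0.0279 m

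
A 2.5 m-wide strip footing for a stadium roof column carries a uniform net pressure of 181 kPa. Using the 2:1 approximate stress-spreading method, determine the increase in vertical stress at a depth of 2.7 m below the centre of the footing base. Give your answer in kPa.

By the 2:1 method the load spreads at 1 horizontal : 2 vertical, so at depth z the loaded area has grown by z in each plan dimension:
Δσ = qB/(B+z) = 181×2.5/(2.5+2.7) = 87.019 kPa

Δσ_z ≈ 87 kPa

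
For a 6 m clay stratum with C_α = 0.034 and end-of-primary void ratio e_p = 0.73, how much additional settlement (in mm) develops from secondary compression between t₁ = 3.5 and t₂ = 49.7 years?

S_s ≈ 136 mm

Secondary compression: S_s = C_α·H/(1+e_p)·log₁₀(t₂/t₁)
S_s = 0.034×6/(1+0.73)×log₁₀(49.7/3.5)
    = 0.1179 × 1.152 = 0.1359 m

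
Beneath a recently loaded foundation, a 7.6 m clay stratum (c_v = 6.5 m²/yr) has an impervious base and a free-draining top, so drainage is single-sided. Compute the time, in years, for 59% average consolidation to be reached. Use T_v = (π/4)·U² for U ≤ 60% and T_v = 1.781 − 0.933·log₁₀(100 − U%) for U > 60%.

t ≈ 2.43 years

Drainage path length: H_d = H = 7.6 m (single drainage).
U ≤ 60%: T_v = (π/4)·U² = (π/4)×0.59² = 0.2734.
t = T_v·H_d²/c_v = 0.2734×7.6²/6.5 = 2.429 years.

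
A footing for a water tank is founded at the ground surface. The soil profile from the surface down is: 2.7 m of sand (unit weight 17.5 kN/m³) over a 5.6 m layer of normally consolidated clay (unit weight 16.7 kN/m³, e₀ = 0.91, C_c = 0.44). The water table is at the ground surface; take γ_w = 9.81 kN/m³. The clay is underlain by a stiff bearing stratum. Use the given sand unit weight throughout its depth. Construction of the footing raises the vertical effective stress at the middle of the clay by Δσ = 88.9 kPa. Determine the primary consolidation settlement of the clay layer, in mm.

Mid-depth of clay below the ground surface: z = 2.7 + 5.6/2 = 5.5 m.
Total vertical stress at mid-clay: σ_v = 17.5×2.7 + 16.7×2.8 = 94.01 kPa.
Pore pressure: u = 9.81×(5.5 − 0) = 53.955 kPa.
Initial effective stress: σ'_0 = σ_v − u = 94.01 − 53.955 = 40.055 kPa.
Final effective stress: σ'_f = σ'_0 + Δσ = 40.055 + 88.9 = 128.96 kPa.
Normally consolidated clay, so the full stress increment lies on the virgin compression line:
S_c = C_c·H/(1+e₀)·log₁₀(σ'_f/σ'_0) = 0.44×5.6/(1+0.91)×log₁₀(128.96/40.055)
    = 1.2901 × 0.5078 = 0.6551 m

S_c ≈ 655 mm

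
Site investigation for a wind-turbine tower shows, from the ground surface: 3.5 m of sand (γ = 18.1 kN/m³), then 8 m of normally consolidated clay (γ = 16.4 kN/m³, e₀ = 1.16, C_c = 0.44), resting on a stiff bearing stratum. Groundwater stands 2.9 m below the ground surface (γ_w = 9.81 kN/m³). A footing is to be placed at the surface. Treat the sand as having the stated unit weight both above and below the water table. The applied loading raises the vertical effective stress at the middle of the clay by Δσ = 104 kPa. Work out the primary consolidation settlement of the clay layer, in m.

S_c ≈ 0.571 m

Mid-depth of clay below the ground surface: z = 3.5 + 8/2 = 7.5 m.
Total vertical stress at mid-clay: σ_v = 18.1×3.5 + 16.4×4 = 128.95 kPa.
Pore pressure: u = 9.81×(7.5 − 2.9) = 45.126 kPa.
Initial effective stress: σ'_0 = σ_v − u = 128.95 − 45.126 = 83.824 kPa.
Final effective stress: σ'_f = σ'_0 + Δσ = 83.824 + 104 = 187.82 kPa.
Normally consolidated clay, so the full stress increment lies on the virgin compression line:
S_c = C_c·H/(1+e₀)·log₁₀(σ'_f/σ'_0) = 0.44×8/(1+1.16)×log₁₀(187.82/83.824)
    = 1.6296 × 0.35037 = 0.571 m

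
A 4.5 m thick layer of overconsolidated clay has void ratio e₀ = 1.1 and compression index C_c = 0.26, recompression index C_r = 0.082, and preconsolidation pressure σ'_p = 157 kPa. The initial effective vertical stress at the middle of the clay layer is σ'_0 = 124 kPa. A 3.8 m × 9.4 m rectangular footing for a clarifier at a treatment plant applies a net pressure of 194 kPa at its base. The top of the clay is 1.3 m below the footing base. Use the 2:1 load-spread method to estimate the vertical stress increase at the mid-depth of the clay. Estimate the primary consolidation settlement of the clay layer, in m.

Mid-depth of clay below the footing base: z = 1.3 + 4.5/2 = 3.55 m.
Stress increase at mid-clay by the 2:1 spreading method:
Δσ = qBL/((B+z)(L+z)) = 194×3.8×9.4/((3.8+3.55)(9.4+3.55)) = 72.804 kPa
Final effective stress: σ'_f = 124 + 72.804 = 196.8 kPa.
σ'_f = 196.8 > σ'_p = 157 kPa, so the stress path crosses the preconsolidation pressure — recompression up to σ'_p, then virgin compression beyond:
S_c = H/(1+e₀)·[C_r·log₁₀(σ'_p/σ'_0) + C_c·log₁₀(σ'_f/σ'_p)]
    = 4.5/2.1 × [0.082×log₁₀(157/124) + 0.26×log₁₀(196.8/157)]
    = 2.1429 × [0.0084032 + 0.025513] = 0.07268 m

S_c ≈ 0.0727 m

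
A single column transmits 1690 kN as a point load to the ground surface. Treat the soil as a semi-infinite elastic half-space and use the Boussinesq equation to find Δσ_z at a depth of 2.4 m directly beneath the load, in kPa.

Δσ_z ≈ 140 kPa

Boussinesq vertical stress below a point load on an elastic half-space:
Δσ_z = 3P/(2πz²) · [1 + (r/z)²]^(−5/2)
r/z = 0/2.4 = 0; [1+(r/z)²]^(−5/2) = 1.
Δσ_z = 3×1690/(2π×2.4²) × 1 = 140.09 × 1 = 140.1 kPa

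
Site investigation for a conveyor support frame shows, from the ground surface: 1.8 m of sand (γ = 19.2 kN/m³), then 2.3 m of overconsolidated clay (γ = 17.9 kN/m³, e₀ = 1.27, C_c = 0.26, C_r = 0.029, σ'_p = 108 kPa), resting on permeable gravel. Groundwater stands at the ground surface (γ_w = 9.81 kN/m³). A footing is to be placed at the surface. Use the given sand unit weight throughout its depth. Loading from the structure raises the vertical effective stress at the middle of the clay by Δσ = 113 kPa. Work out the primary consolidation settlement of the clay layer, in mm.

Mid-depth of clay below the ground surface: z = 1.8 + 2.3/2 = 2.95 m.
Total vertical stress at mid-clay: σ_v = 19.2×1.8 + 17.9×1.15 = 55.145 kPa.
Pore pressure: u = 9.81×(2.95 − 0) = 28.94 kPa.
Initial effective stress: σ'_0 = σ_v − u = 55.145 − 28.94 = 26.205 kPa.
Final effective stress: σ'_f = 26.205 + 113 = 139.2 kPa.
σ'_f = 139.2 > σ'_p = 108 kPa, so the stress path crosses the preconsolidation pressure — recompression up to σ'_p, then virgin compression beyond:
S_c = H/(1+e₀)·[C_r·log₁₀(σ'_p/σ'_0) + C_c·log₁₀(σ'_f/σ'_p)]
    = 2.3/2.27 × [0.029×log₁₀(108/26.205) + 0.26×log₁₀(139.2/108)]
    = 1.0132 × [0.017836 + 0.028656] = 0.04711 m

S_c ≈ 47.1 mm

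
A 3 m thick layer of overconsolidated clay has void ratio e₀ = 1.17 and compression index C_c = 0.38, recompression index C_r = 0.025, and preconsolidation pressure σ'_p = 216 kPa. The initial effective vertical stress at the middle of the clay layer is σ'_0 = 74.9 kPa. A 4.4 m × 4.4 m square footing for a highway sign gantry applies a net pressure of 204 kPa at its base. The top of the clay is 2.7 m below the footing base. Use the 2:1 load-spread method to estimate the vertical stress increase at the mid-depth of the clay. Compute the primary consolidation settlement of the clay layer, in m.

Mid-depth of clay below the footing base: z = 2.7 + 3/2 = 4.2 m.
Stress increase at mid-clay by the 2:1 spreading method:
Δσ = qBL/((B+z)(L+z)) = 204×4.4×4.4/((4.4+4.2)(4.4+4.2)) = 53.4 kPa
Final effective stress: σ'_f = 74.9 + 53.4 = 128.3 kPa.
σ'_f = 128.3 ≤ σ'_p = 216 kPa, so the clay remains overconsolidated and only the recompression index applies:
S_c = C_r·H/(1+e₀)·log₁₀(σ'_f/σ'_0) = 0.025×3/2.17×log₁₀(128.3/74.9)
    = 0.034563 × 0.23374 = 0.008079 m

S_c ≈ 0.00808 m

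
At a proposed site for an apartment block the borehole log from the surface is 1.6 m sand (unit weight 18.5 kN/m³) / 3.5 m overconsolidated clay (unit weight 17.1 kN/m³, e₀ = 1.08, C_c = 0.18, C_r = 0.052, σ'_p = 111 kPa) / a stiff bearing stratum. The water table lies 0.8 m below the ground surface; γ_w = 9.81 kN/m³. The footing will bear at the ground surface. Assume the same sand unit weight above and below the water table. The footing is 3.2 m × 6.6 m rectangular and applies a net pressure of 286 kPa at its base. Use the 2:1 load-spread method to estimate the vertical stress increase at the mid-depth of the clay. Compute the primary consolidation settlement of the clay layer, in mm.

S_c ≈ 62.3 mm

Mid-depth of clay below the ground surface: z = 1.6 + 3.5/2 = 3.35 m.
Total vertical stress at mid-clay: σ_v = 18.5×1.6 + 17.1×1.75 = 59.525 kPa.
Pore pressure: u = 9.81×(3.35 − 0.8) = 25.015 kPa.
Initial effective stress: σ'_0 = σ_v − u = 59.525 − 25.015 = 34.51 kPa.
Stress increase at mid-clay by the 2:1 spreading method:
Δσ = qBL/((B+z)(L+z)) = 286×3.2×6.6/((3.2+3.35)(6.6+3.35)) = 92.682 kPa
Final effective stress: σ'_f = 34.51 + 92.682 = 127.19 kPa.
σ'_f = 127.19 > σ'_p = 111 kPa, so the stress path crosses the preconsolidation pressure — recompression up to σ'_p, then virgin compression beyond:
S_c = H/(1+e₀)·[C_r·log₁₀(σ'_p/σ'_0) + C_c·log₁₀(σ'_f/σ'_p)]
    = 3.5/2.08 × [0.052×log₁₀(111/34.51) + 0.18×log₁₀(127.19/111)]
    = 1.6827 × [0.026384 + 0.010643] = 0.06231 m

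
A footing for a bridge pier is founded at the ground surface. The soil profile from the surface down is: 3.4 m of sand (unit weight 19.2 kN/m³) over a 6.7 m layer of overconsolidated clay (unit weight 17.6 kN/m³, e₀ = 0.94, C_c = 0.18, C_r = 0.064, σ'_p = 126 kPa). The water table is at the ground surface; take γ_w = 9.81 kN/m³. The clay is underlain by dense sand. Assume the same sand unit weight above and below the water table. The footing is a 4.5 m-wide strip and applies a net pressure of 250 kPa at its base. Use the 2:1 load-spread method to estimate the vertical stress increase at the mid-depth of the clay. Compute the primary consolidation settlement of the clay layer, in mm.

Mid-depth of clay below the ground surface: z = 3.4 + 6.7/2 = 6.75 m.
Total vertical stress at mid-clay: σ_v = 19.2×3.4 + 17.6×3.35 = 124.24 kPa.
Pore pressure: u = 9.81×(6.75 − 0) = 66.218 kPa.
Initial effective stress: σ'_0 = σ_v − u = 124.24 − 66.218 = 58.022 kPa.
Stress increase at mid-clay by the 2:1 spreading method:
Δσ = qB/(B+z) = 250×4.5/(4.5+6.75) = 100 kPa
Final effective stress: σ'_f = 58.022 + 100 = 158.02 kPa.
σ'_f = 158.02 > σ'_p = 126 kPa, so the stress path crosses the preconsolidation pressure — recompression up to σ'_p, then virgin compression beyond:
S_c = H/(1+e₀)·[C_r·log₁₀(σ'_p/σ'_0) + C_c·log₁₀(σ'_f/σ'_p)]
    = 6.7/1.94 × [0.064×log₁₀(126/58.022) + 0.18×log₁₀(158.02/126)]
    = 3.4536 × [0.021554 + 0.017701] = 0.1356 m

S_c ≈ 136 mm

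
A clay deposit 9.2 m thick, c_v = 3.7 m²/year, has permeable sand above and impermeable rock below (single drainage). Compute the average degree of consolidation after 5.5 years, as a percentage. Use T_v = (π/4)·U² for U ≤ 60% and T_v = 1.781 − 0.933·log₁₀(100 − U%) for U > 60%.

Drainage path length: H_d = H = 9.2 m (single drainage).
T_v = c_v·t/H_d² = 3.7×5.5/9.2² = 0.24043.
T_v = 0.24043 corresponds to the U ≤ 60% branch:
U = √(4T_v/π) = 0.5533

U ≈ 55.3 %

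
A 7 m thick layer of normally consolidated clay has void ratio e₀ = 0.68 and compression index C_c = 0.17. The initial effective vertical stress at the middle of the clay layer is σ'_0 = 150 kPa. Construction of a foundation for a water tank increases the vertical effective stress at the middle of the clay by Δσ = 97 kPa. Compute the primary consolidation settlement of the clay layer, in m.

S_c ≈ 0.153 m

Final effective stress: σ'_f = σ'_0 + Δσ = 150 + 97 = 247 kPa.
Normally consolidated clay, so the full stress increment lies on the virgin compression line:
S_c = C_c·H/(1+e₀)·log₁₀(σ'_f/σ'_0) = 0.17×7/(1+0.68)×log₁₀(247/150)
    = 0.70833 × 0.21661 = 0.1534 m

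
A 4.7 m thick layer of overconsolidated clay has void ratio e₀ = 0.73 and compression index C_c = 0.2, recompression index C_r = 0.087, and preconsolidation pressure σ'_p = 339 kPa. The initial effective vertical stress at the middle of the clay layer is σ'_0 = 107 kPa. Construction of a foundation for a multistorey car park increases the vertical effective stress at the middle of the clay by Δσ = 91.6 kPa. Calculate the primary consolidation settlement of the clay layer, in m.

Final effective stress: σ'_f = 107 + 91.6 = 198.6 kPa.
σ'_f = 198.6 ≤ σ'_p = 339 kPa, so the clay remains overconsolidated and only the recompression index applies:
S_c = C_r·H/(1+e₀)·log₁₀(σ'_f/σ'_0) = 0.087×4.7/1.73×log₁₀(198.6/107)
    = 0.23636 × 0.2686 = 0.06349 m

S_c ≈ 0.0635 m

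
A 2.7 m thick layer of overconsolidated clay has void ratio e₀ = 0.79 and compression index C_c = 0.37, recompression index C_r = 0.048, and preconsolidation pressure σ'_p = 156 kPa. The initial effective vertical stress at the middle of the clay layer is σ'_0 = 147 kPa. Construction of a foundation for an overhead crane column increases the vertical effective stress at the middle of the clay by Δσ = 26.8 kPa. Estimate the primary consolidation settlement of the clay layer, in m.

S_c ≈ 0.0281 m

Final effective stress: σ'_f = 147 + 26.8 = 173.8 kPa.
σ'_f = 173.8 > σ'_p = 156 kPa, so the stress path crosses the preconsolidation pressure — recompression up to σ'_p, then virgin compression beyond:
S_c = H/(1+e₀)·[C_r·log₁₀(σ'_p/σ'_0) + C_c·log₁₀(σ'_f/σ'_p)]
    = 2.7/1.79 × [0.048×log₁₀(156/147) + 0.37×log₁₀(173.8/156)]
    = 1.5084 × [0.0012387 + 0.017362] = 0.02806 m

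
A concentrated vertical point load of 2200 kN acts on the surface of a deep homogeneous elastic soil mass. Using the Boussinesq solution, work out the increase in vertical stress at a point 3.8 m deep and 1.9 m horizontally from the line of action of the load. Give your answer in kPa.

Δσ_z ≈ 41.6 kPa

Boussinesq vertical stress below a point load on an elastic half-space:
Δσ_z = 3P/(2πz²) · [1 + (r/z)²]^(−5/2)
r/z = 1.9/3.8 = 0.5; [1+(r/z)²]^(−5/2) = 0.57243.
Δσ_z = 3×2200/(2π×3.8²) × 0.57243 = 72.744 × 0.57243 = 41.64 kPa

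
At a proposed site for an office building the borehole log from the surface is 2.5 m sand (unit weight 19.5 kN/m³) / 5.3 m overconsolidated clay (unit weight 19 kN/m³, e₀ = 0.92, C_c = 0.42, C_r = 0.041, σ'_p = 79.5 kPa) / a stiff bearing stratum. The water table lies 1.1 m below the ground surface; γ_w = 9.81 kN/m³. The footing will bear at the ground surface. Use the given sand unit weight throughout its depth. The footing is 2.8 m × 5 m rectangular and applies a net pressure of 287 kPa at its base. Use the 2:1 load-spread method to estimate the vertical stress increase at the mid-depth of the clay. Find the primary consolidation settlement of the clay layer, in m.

Mid-depth of clay below the ground surface: z = 2.5 + 5.3/2 = 5.15 m.
Total vertical stress at mid-clay: σ_v = 19.5×2.5 + 19×2.65 = 99.1 kPa.
Pore pressure: u = 9.81×(5.15 − 1.1) = 39.73 kPa.
Initial effective stress: σ'_0 = σ_v − u = 99.1 − 39.73 = 59.37 kPa.
Stress increase at mid-clay by the 2:1 spreading method:
Δσ = qBL/((B+z)(L+z)) = 287×2.8×5/((2.8+5.15)(5+5.15)) = 49.794 kPa
Final effective stress: σ'_f = 59.37 + 49.794 = 109.16 kPa.
σ'_f = 109.16 > σ'_p = 79.5 kPa, so the stress path crosses the preconsolidation pressure — recompression up to σ'_p, then virgin compression beyond:
S_c = H/(1+e₀)·[C_r·log₁₀(σ'_p/σ'_0) + C_c·log₁₀(σ'_f/σ'_p)]
    = 5.3/1.92 × [0.041×log₁₀(79.5/59.37) + 0.42×log₁₀(109.16/79.5)]
    = 2.7604 × [0.0051988 + 0.057832] = 0.174 m

S_c ≈ 0.174 m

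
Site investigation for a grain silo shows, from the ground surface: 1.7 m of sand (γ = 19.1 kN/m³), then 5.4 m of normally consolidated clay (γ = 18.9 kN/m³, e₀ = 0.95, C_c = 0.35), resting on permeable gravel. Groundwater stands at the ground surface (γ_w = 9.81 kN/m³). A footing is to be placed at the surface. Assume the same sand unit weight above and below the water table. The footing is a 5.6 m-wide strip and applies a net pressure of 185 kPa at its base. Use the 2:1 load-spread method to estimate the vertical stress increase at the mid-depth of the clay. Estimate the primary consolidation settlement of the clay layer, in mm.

S_c ≈ 535 mm

Mid-depth of clay below the ground surface: z = 1.7 + 5.4/2 = 4.4 m.
Total vertical stress at mid-clay: σ_v = 19.1×1.7 + 18.9×2.7 = 83.5 kPa.
Pore pressure: u = 9.81×(4.4 − 0) = 43.164 kPa.
Initial effective stress: σ'_0 = σ_v − u = 83.5 − 43.164 = 40.336 kPa.
Stress increase at mid-clay by the 2:1 spreading method:
Δσ = qB/(B+z) = 185×5.6/(5.6+4.4) = 103.6 kPa
Final effective stress: σ'_f = σ'_0 + Δσ = 40.336 + 103.6 = 143.94 kPa.
Normally consolidated clay, so the full stress increment lies on the virgin compression line:
S_c = C_c·H/(1+e₀)·log₁₀(σ'_f/σ'_0) = 0.35×5.4/(1+0.95)×log₁₀(143.94/40.336)
    = 0.96923 × 0.55249 = 0.5355 m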